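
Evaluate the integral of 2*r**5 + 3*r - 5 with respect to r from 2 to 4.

By the power rule, an antiderivative is F(r) = r**6/3 + 3*r**2/2 - 5*r.
Then F(4) - F(2) = (4108/3) - (52/3) = 1352.

1352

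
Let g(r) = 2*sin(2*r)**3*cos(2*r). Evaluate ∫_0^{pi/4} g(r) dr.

Let u = sin(2*r), so du = 2*cos(2*r) dr. When r = 0, u = 0; when r = pi/4, u = 1.
The integral becomes ∫ u**3 du from 0 to 1, with antiderivative u**4/4.
Back in r: F(r) = sin(2*r)**4/4.
Then F(pi/4) - F(0) = (1/4) - (0) = 1/4.

1/4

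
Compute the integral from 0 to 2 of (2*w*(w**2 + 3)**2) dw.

Let u = w**2 + 3, so du = 2*w dw. When w = 0, u = 3; when w = 2, u = 7.
The integral becomes ∫ u**2 du from 3 to 7, with antiderivative u**3/3.
Back in w: F(w) = (w**2 + 3)**3/3.
Then F(2) - F(0) = (343/3) - (9) = 316/3.

316/3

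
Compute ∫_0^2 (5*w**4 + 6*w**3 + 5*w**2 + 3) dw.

226/3

By the power rule, an antiderivative is F(w) = w**5 + 3*w**4/2 + 5*w**3/3 + 3*w.
Then F(2) - F(0) = (226/3) - (0) = 226/3.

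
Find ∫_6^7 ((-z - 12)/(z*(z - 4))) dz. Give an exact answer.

Factor the denominator: z**2 - 4*z = z(z - 4).
Partial fractions: (-z - 12)/(z*(z - 4)) = 3/z - 4/(z - 4).
An antiderivative is F(z) = 3*log(z) - 4*log(z - 4).
Then F(7) - F(6) = (-4*log(3) + 3*log(7)) - (log(27/2)) = -7*log(3) + log(2) + 3*log(7).

-7*log(3) + log(2) + 3*log(7)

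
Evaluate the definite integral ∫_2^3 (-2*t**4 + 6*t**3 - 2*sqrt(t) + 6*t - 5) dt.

By the power rule, an antiderivative is F(t) = -2*t**5/5 + 3*t**4/2 - 4*t**(3/2)/3 + 3*t**2 - 5*t.
Then F(3) - F(2) = (363/10 - 4*sqrt(3)) - (66/5 - 8*sqrt(2)/3) = -4*sqrt(3) + 8*sqrt(2)/3 + 231/10.

-4*sqrt(3) + 8*sqrt(2)/3 + 231/10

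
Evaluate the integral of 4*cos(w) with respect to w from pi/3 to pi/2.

4 - 2*sqrt(3)

An antiderivative is F(w) = 4*sin(w).
Then F(pi/2) - F(pi/3) = (4) - (2*sqrt(3)) = 4 - 2*sqrt(3).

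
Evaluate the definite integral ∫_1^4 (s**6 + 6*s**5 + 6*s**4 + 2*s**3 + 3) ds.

By the power rule, an antiderivative is F(s) = s**7/7 + s**6 + 6*s**5/5 + s**4/2 + 3*s.
Then F(4) - F(1) = (273188/35) - (409/70) = 545967/70.

545967/70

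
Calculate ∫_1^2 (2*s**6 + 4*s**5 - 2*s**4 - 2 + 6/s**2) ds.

By the power rule, an antiderivative is F(s) = 2*s**7/7 + 2*s**6/3 - 2*s**5/5 - 2*s - 6/s.
Then F(2) - F(1) = (6241/105) - (-782/105) = 2341/35.

2341/35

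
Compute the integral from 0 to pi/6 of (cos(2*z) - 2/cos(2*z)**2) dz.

-3*sqrt(3)/4

An antiderivative is F(z) = sin(2*z)/2 - tan(2*z).
Then F(pi/6) - F(0) = (-3*sqrt(3)/4) - (0) = -3*sqrt(3)/4.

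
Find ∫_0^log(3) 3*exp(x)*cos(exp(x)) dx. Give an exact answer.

Let u = exp(x), so du = exp(x) dx. When x = 0, u = 1; when x = log(3), u = 3.
The integral becomes 3·∫ cos(u) du from 1 to 3, with antiderivative 3*sin(u).
Back in x: F(x) = 3*sin(exp(x)).
Then F(log(3)) - F(0) = (3*sin(3)) - (3*sin(1)) = -3*sin(1) + 3*sin(3).

-3*sin(1) + 3*sin(3)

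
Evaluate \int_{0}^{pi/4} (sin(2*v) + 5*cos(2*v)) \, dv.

An antiderivative is F(v) = 5*sin(2*v)/2 - cos(2*v)/2.
Then F(pi/4) - F(0) = (5/2) - (-1/2) = 3.

3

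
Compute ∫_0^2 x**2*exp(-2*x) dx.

Integrate by parts twice (u = x^2, dv = exp(-2*x) dx).
An antiderivative is F(x) = (-2*x**2 - 2*x - 1)*exp(-2*x)/4.
Then F(2) - F(0) = (-13*exp(-4)/4) - (-1/4) = (-13 + exp(4))*exp(-4)/4.

(-13 + exp(4))*exp(-4)/4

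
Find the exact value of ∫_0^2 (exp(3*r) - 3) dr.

An antiderivative is F(r) = exp(3*r)/3 - 3*r.
Then F(2) - F(0) = (-6 + exp(6)/3) - (1/3) = -19/3 + exp(6)/3.

-19/3 + exp(6)/3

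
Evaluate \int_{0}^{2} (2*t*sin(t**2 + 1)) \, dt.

Let u = t**2 + 1, so du = 2*t dt. When t = 0, u = 1; when t = 2, u = 5.
The integral becomes ∫ sin(u) du from 1 to 5, with antiderivative -cos(u).
Back in t: F(t) = -cos(t**2 + 1).
Then F(2) - F(0) = (-cos(5)) - (-cos(1)) = -cos(5) + cos(1).

-cos(5) + cos(1)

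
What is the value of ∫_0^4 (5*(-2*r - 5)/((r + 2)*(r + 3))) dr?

Factor the denominator: r**2 + 5*r + 6 = (r + 3)(r + 2).
Partial fractions: 5*(-2*r - 5)/((r + 2)*(r + 3)) = -5/(r + 3) - 5/(r + 2).
An antiderivative is F(r) = -5*log(r + 2) - 5*log(r + 3).
Then F(4) - F(0) = (-5*log(7) - 5*log(3) - 5*log(2)) - (-5*log(3) - 5*log(2)) = -5*log(7).

-5*log(7)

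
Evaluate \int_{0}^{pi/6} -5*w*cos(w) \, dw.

-5*sqrt(3)/2 - 5*pi/12 + 5

Integrate by parts once (u = w, dv = -5*cos(w) dw).
An antiderivative is F(w) = -5*w*sin(w) - 5*cos(w).
Then F(pi/6) - F(0) = (-5*sqrt(3)/2 - 5*pi/12) - (-5) = -5*sqrt(3)/2 - 5*pi/12 + 5.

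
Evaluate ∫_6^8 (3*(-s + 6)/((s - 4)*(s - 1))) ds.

-5*log(7) + 2*log(2) + 5*log(5)

Factor the denominator: s**2 - 5*s + 4 = (s - 1)(s - 4).
Partial fractions: 3*(-s + 6)/((s - 4)*(s - 1)) = -5/(s - 1) + 2/(s - 4).
An antiderivative is F(s) = 2*log(s - 4) - 5*log(s - 1).
Then F(8) - F(6) = (-5*log(7) + 4*log(2)) - (-5*log(5) + 2*log(2)) = -5*log(7) + 2*log(2) + 5*log(5).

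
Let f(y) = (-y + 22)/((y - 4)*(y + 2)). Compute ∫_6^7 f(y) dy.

-5*log(3) + 9*log(2)

Factor the denominator: y**2 - 2*y - 8 = (y + 2)(y - 4).
Partial fractions: (-y + 22)/((y - 4)*(y + 2)) = -4/(y + 2) + 3/(y - 4).
An antiderivative is F(y) = 3*log(y - 4) - 4*log(y + 2).
Then F(7) - F(6) = (-5*log(3)) - (-9*log(2)) = -5*log(3) + 9*log(2).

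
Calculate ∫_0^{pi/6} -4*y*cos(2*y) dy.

Integrate by parts once (u = y, dv = -4*cos(2*y) dy).
An antiderivative is F(y) = -2*y*sin(2*y) - cos(2*y).
Then F(pi/6) - F(0) = (-sqrt(3)*pi/6 - 1/2) - (-1) = -sqrt(3)*pi/6 + 1/2.

-sqrt(3)*pi/6 + 1/2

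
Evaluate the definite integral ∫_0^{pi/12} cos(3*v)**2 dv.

Use the identity cos^2(3*v) = (1 + cos(6*v))/2.
An antiderivative is F(v) = v/2 + sin(6*v)/12.
Then F(pi/12) - F(0) = (1/12 + pi/24) - (0) = 1/12 + pi/24.

1/12 + pi/24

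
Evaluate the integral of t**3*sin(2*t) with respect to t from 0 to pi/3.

Integrate by parts 3 times (u = t^3, dv = sin(2*t) dt).
An antiderivative is F(t) = -t**3*cos(2*t)/2 + 3*t**2*sin(2*t)/4 + 3*t*cos(2*t)/4 - 3*sin(2*t)/8.
Then F(pi/3) - F(0) = (-pi/8 - 3*sqrt(3)/16 + pi**3/108 + sqrt(3)*pi**2/24) - (0) = -pi/8 - 3*sqrt(3)/16 + pi**3/108 + sqrt(3)*pi**2/24.

-pi/8 - 3*sqrt(3)/16 + pi**3/108 + sqrt(3)*pi**2/24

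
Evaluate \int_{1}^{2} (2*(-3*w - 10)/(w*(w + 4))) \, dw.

-6*log(2) - log(3) + log(5)

Factor the denominator: w**2 + 4*w = (w + 4)w.
Partial fractions: 2*(-3*w - 10)/(w*(w + 4)) = -1/(w + 4) - 5/w.
An antiderivative is F(w) = -5*log(w) - log(w + 4).
Then F(2) - F(1) = (-6*log(2) - log(3)) - (-log(5)) = -6*log(2) - log(3) + log(5).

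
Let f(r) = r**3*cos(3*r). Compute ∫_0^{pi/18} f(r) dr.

-sqrt(3)/27 - pi/162 + pi**3/34992 + sqrt(3)*pi**2/1944 + 2/27

Integrate by parts 3 times (u = r^3, dv = cos(3*r) dr).
An antiderivative is F(r) = r**3*sin(3*r)/3 + r**2*cos(3*r)/3 - 2*r*sin(3*r)/9 - 2*cos(3*r)/27.
Then F(pi/18) - F(0) = (-sqrt(3)/27 - pi/162 + pi**3/34992 + sqrt(3)*pi**2/1944) - (-2/27) = -sqrt(3)/27 - pi/162 + pi**3/34992 + sqrt(3)*pi**2/1944 + 2/27.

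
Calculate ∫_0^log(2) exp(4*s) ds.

15/4

Let u = exp(s), so du = exp(s) ds. When s = 0, u = 1; when s = log(2), u = 2.
The integral becomes ∫ u**3 du from 1 to 2, with antiderivative u**4/4.
Back in s: F(s) = exp(4*s)/4.
Then F(log(2)) - F(0) = (4) - (1/4) = 15/4.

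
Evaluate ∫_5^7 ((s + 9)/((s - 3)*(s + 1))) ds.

Factor the denominator: s**2 - 2*s - 3 = (s + 1)(s - 3).
Partial fractions: (s + 9)/((s - 3)*(s + 1)) = -2/(s + 1) + 3/(s - 3).
An antiderivative is F(s) = 3*log(s - 3) - 2*log(s + 1).
Then F(7) - F(5) = (0) - (log(2/9)) = log(9/2).

log(9/2)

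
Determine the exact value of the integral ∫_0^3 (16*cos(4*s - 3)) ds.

Let u = 4*s - 3, so du = 4 ds. When s = 0, u = -3; when s = 3, u = 9.
The integral becomes 4·∫ cos(u) du from -3 to 9, with antiderivative 4*sin(u).
Back in s: F(s) = 4*sin(4*s - 3).
Then F(3) - F(0) = (4*sin(9)) - (-4*sin(3)) = 4*sin(3) + 4*sin(9).

4*sin(3) + 4*sin(9)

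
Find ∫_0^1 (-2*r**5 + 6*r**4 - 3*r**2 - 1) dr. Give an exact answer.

By the power rule, an antiderivative is F(r) = -r**6/3 + 6*r**5/5 - r**3 - r.
Then F(1) - F(0) = (-17/15) - (0) = -17/15.

-17/15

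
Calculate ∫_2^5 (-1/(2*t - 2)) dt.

-log(2)

An antiderivative is F(t) = -log(2*t - 2)/2.
Then F(5) - F(2) = (-3*log(2)/2) - (-log(2)/2) = -log(2).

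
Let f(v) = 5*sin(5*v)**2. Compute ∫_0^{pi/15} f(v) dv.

Use the identity sin^2(5*v) = (1 - cos(10*v))/2.
An antiderivative is F(v) = 5*v/2 - sin(10*v)/4.
Then F(pi/15) - F(0) = (-sqrt(3)/8 + pi/6) - (0) = -sqrt(3)/8 + pi/6.

-sqrt(3)/8 + pi/6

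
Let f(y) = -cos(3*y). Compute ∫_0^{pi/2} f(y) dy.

1/3

An antiderivative is F(y) = -sin(3*y)/3.
Then F(pi/2) - F(0) = (1/3) - (0) = 1/3.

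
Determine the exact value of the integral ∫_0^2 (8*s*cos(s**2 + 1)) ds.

Let u = s**2 + 1, so du = 2*s ds. When s = 0, u = 1; when s = 2, u = 5.
The integral becomes 4·∫ cos(u) du from 1 to 5, with antiderivative 4*sin(u).
Back in s: F(s) = 4*sin(s**2 + 1).
Then F(2) - F(0) = (4*sin(5)) - (4*sin(1)) = 4*sin(5) - 4*sin(1).

4*sin(5) - 4*sin(1)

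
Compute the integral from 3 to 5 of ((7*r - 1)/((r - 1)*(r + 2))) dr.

-5*log(5) + 2*log(2) + 5*log(7)

Factor the denominator: r**2 + r - 2 = (r + 2)(r - 1).
Partial fractions: (7*r - 1)/((r - 1)*(r + 2)) = 5/(r + 2) + 2/(r - 1).
An antiderivative is F(r) = 2*log(r - 1) + 5*log(r + 2).
Then F(5) - F(3) = (4*log(2) + 5*log(7)) - (2*log(2) + 5*log(5)) = -5*log(5) + 2*log(2) + 5*log(7).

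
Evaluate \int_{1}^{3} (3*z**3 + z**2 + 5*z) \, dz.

266/3

By the power rule, an antiderivative is F(z) = 3*z**4/4 + z**3/3 + 5*z**2/2.
Then F(3) - F(1) = (369/4) - (43/12) = 266/3.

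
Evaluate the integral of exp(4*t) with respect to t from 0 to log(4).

255/4

Let u = exp(t), so du = exp(t) dt. When t = 0, u = 1; when t = log(4), u = 4.
The integral becomes ∫ u**3 du from 1 to 4, with antiderivative u**4/4.
Back in t: F(t) = exp(4*t)/4.
Then F(log(4)) - F(0) = (64) - (1/4) = 255/4.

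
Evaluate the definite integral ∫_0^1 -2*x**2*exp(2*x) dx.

1/2 - exp(2)/2

Integrate by parts twice (u = x^2, dv = -2*exp(2*x) dx).
An antiderivative is F(x) = (-2*x**2 + 2*x - 1)*exp(2*x)/2.
Then F(1) - F(0) = (-exp(2)/2) - (-1/2) = 1/2 - exp(2)/2.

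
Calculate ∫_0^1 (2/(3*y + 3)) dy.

An antiderivative is F(y) = 2*log(3*y + 3)/3.
Then F(1) - F(0) = (2*log(6)/3) - (2*log(3)/3) = 2*log(2)/3.

2*log(2)/3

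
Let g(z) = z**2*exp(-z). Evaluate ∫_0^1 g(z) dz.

2 - 5*exp(-1)

Integrate by parts twice (u = z^2, dv = exp(-z) dz).
An antiderivative is F(z) = (-z**2 - 2*z - 2)*exp(-z).
Then F(1) - F(0) = (-5*exp(-1)) - (-2) = 2 - 5*exp(-1).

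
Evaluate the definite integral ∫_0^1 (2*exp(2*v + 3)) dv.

-exp(3) + exp(5)

Let u = 2*v + 3, so du = 2 dv. When v = 0, u = 3; when v = 1, u = 5.
The integral becomes ∫ exp(u) du from 3 to 5, with antiderivative exp(u).
Back in v: F(v) = exp(2*v + 3).
Then F(1) - F(0) = (exp(5)) - (exp(3)) = -exp(3) + exp(5).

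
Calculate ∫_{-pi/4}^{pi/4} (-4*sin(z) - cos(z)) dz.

An antiderivative is F(z) = -sin(z) + 4*cos(z).
Then F(pi/4) - F(-pi/4) = (3*sqrt(2)/2) - (5*sqrt(2)/2) = -sqrt(2).

-sqrt(2)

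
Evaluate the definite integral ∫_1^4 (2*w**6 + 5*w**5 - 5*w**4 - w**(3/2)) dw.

By the power rule, an antiderivative is F(w) = 2*w**7/7 + 5*w**6/6 - 2*w**(5/2)/5 - w**5.
Then F(4) - F(1) = (741056/105) - (-59/210) = 494057/70.

494057/70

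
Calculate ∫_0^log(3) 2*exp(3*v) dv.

Let u = exp(v), so du = exp(v) dv. When v = 0, u = 1; when v = log(3), u = 3.
The integral becomes 2·∫ u**2 du from 1 to 3, with antiderivative 2*u**3/3.
Back in v: F(v) = 2*exp(3*v)/3.
Then F(log(3)) - F(0) = (18) - (2/3) = 52/3.

52/3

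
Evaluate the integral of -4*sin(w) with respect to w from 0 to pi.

-8

An antiderivative is F(w) = 4*cos(w).
Then F(pi) - F(0) = (-4) - (4) = -8.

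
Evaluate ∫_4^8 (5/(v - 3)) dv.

5*log(5)

An antiderivative is F(v) = 5*log(v - 3).
Then F(8) - F(4) = (5*log(5)) - (0) = 5*log(5).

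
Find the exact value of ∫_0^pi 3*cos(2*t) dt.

0

An antiderivative is F(t) = 3*sin(2*t)/2.
Then F(pi) - F(0) = (0) - (0) = 0.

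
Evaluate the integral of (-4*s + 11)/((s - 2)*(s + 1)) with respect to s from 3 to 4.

-5*log(5) + 11*log(2)

Factor the denominator: s**2 - s - 2 = (s + 1)(s - 2).
Partial fractions: (-4*s + 11)/((s - 2)*(s + 1)) = -5/(s + 1) + 1/(s - 2).
An antiderivative is F(s) = log(s - 2) - 5*log(s + 1).
Then F(4) - F(3) = (-5*log(5) + log(2)) - (-10*log(2)) = -5*log(5) + 11*log(2).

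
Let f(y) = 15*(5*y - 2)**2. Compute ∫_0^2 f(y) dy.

Let u = 5*y - 2, so du = 5 dy. When y = 0, u = -2; when y = 2, u = 8.
The integral becomes 3·∫ u**2 du from -2 to 8, with antiderivative u**3.
Back in y: F(y) = (5*y - 2)**3.
Then F(2) - F(0) = (512) - (-8) = 520.

520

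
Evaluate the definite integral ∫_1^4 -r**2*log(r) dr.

7 - 128*log(2)/3

Integrate by parts once (u = ln r, dv = -r**2 dr).
An antiderivative is F(r) = -r**3*(3*log(r) - 1)/9.
Then F(4) - F(1) = (64/9 - 128*log(2)/3) - (1/9) = 7 - 128*log(2)/3.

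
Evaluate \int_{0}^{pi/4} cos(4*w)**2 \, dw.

Use the identity cos^2(4*w) = (1 + cos(8*w))/2.
An antiderivative is F(w) = w/2 + sin(8*w)/16.
Then F(pi/4) - F(0) = (pi/8) - (0) = pi/8.

pi/8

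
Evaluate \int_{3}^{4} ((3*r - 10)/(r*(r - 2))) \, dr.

Factor the denominator: r**2 - 2*r = r(r - 2).
Partial fractions: (3*r - 10)/(r*(r - 2)) = 5/r - 2/(r - 2).
An antiderivative is F(r) = 5*log(r) - 2*log(r - 2).
Then F(4) - F(3) = (8*log(2)) - (5*log(3)) = -5*log(3) + 8*log(2).

-5*log(3) + 8*log(2)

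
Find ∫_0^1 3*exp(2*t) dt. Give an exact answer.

-3/2 + 3*exp(2)/2

An antiderivative is F(t) = 3*exp(2*t)/2.
Then F(1) - F(0) = (3*exp(2)/2) - (3/2) = -3/2 + 3*exp(2)/2.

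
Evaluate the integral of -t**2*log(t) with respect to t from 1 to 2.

7/9 - 8*log(2)/3

Integrate by parts once (u = ln t, dv = -t**2 dt).
An antiderivative is F(t) = -t**3*(3*log(t) - 1)/9.
Then F(2) - F(1) = (8/9 - 8*log(2)/3) - (1/9) = 7/9 - 8*log(2)/3.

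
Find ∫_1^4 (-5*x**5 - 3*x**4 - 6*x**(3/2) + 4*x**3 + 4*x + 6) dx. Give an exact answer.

-37977/10

By the power rule, an antiderivative is F(x) = -5*x**6/6 - 12*x**(5/2)/5 - 3*x**5/5 + x**4 + 2*x**2 + 6*x.
Then F(4) - F(1) = (-56888/15) - (31/6) = -37977/10.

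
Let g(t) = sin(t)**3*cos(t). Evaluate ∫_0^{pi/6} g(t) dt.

Let u = sin(t), so du = cos(t) dt. When t = 0, u = 0; when t = pi/6, u = 1/2.
The integral becomes ∫ u**3 du from 0 to 1/2, with antiderivative u**4/4.
Back in t: F(t) = sin(t)**4/4.
Then F(pi/6) - F(0) = (1/64) - (0) = 1/64.

1/64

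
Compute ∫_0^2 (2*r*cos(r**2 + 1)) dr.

sin(5) - sin(1)

Let u = r**2 + 1, so du = 2*r dr. When r = 0, u = 1; when r = 2, u = 5.
The integral becomes ∫ cos(u) du from 1 to 5, with antiderivative sin(u).
Back in r: F(r) = sin(r**2 + 1).
Then F(2) - F(0) = (sin(5)) - (sin(1)) = sin(5) - sin(1).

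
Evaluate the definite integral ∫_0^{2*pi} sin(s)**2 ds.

pi

Use the identity sin^2(s) = (1 - cos(2*s))/2.
An antiderivative is F(s) = s/2 - sin(2*s)/4.
Then F(2*pi) - F(0) = (pi) - (0) = pi.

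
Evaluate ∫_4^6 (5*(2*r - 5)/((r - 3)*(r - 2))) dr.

Factor the denominator: r**2 - 5*r + 6 = (r - 2)(r - 3).
Partial fractions: 5*(2*r - 5)/((r - 3)*(r - 2)) = 5/(r - 2) + 5/(r - 3).
An antiderivative is F(r) = 5*log(r - 3) + 5*log(r - 2).
Then F(6) - F(4) = (5*log(3) + 10*log(2)) - (log(32)) = 5*log(2) + 5*log(3).

5*log(2) + 5*log(3)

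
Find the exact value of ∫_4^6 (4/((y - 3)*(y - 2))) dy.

Factor the denominator: y**2 - 5*y + 6 = (y - 2)(y - 3).
Partial fractions: 4/((y - 3)*(y - 2)) = -4/(y - 2) + 4/(y - 3).
An antiderivative is F(y) = 4*log(y - 3) - 4*log(y - 2).
Then F(6) - F(4) = (-8*log(2) + 4*log(3)) - (-log(16)) = log(81/16).

log(81/16)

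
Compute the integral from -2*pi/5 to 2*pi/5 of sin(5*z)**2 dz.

2*pi/5

Use the identity sin^2(5*z) = (1 - cos(10*z))/2.
An antiderivative is F(z) = z/2 - sin(10*z)/20.
Then F(2*pi/5) - F(-2*pi/5) = (pi/5) - (-pi/5) = 2*pi/5.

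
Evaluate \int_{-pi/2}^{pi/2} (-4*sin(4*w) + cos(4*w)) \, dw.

0

An antiderivative is F(w) = sin(4*w)/4 + cos(4*w).
Then F(pi/2) - F(-pi/2) = (1) - (1) = 0.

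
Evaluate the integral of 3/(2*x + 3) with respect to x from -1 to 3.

log(27)

An antiderivative is F(x) = 3*log(2*x + 3)/2.
Then F(3) - F(-1) = (log(27)) - (0) = log(27).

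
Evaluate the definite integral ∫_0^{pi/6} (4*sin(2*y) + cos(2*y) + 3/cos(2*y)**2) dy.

An antiderivative is F(y) = sin(2*y)/2 - 2*cos(2*y) + 3*tan(2*y)/2.
Then F(pi/6) - F(0) = (-1 + 7*sqrt(3)/4) - (-2) = 1 + 7*sqrt(3)/4.

1 + 7*sqrt(3)/4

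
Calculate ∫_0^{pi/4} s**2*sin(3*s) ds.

-2/27 - sqrt(2)/27 + sqrt(2)*pi/36 + sqrt(2)*pi**2/96

Integrate by parts twice (u = s^2, dv = sin(3*s) ds).
An antiderivative is F(s) = -s**2*cos(3*s)/3 + 2*s*sin(3*s)/9 + 2*cos(3*s)/27.
Then F(pi/4) - F(0) = (sqrt(2)*(-32 + 24*pi + 9*pi**2)/864) - (2/27) = -2/27 - sqrt(2)/27 + sqrt(2)*pi/36 + sqrt(2)*pi**2/96.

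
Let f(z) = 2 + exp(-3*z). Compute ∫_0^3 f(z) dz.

An antiderivative is F(z) = 2*z - exp(-3*z)/3.
Then F(3) - F(0) = (6 - exp(-9)/3) - (-1/3) = 19/3 - exp(-9)/3.

19/3 - exp(-9)/3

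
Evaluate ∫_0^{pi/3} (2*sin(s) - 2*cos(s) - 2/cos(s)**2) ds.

An antiderivative is F(s) = -2*sin(s) - 2*cos(s) - 2*tan(s).
Then F(pi/3) - F(0) = (-3*sqrt(3) - 1) - (-2) = 1 - 3*sqrt(3).

1 - 3*sqrt(3)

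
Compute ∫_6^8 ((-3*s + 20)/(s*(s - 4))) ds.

Factor the denominator: s**2 - 4*s = s(s - 4).
Partial fractions: (-3*s + 20)/(s*(s - 4)) = -5/s + 2/(s - 4).
An antiderivative is F(s) = -5*log(s) + 2*log(s - 4).
Then F(8) - F(6) = (-11*log(2)) - (-5*log(3) - 3*log(2)) = -8*log(2) + 5*log(3).

-8*log(2) + 5*log(3)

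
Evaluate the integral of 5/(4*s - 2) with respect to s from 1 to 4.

An antiderivative is F(s) = 5*log(4*s - 2)/4.
Then F(4) - F(1) = (5*log(14)/4) - (5*log(2)/4) = 5*log(7)/4.

5*log(7)/4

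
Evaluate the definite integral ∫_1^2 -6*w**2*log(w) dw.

Integrate by parts once (u = ln w, dv = -6*w**2 dw).
An antiderivative is F(w) = -2*w**3*(3*log(w) - 1)/3.
Then F(2) - F(1) = (16/3 - 16*log(2)) - (2/3) = 14/3 - 16*log(2).

14/3 - 16*log(2)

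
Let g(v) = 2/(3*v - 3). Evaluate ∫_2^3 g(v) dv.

An antiderivative is F(v) = 2*log(3*v - 3)/3.
Then F(3) - F(2) = (2*log(6)/3) - (2*log(3)/3) = 2*log(2)/3.

2*log(2)/3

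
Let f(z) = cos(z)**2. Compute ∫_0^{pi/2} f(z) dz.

pi/4

Use the identity cos^2(z) = (1 + cos(2*z))/2.
An antiderivative is F(z) = z/2 + sin(2*z)/4.
Then F(pi/2) - F(0) = (pi/4) - (0) = pi/4.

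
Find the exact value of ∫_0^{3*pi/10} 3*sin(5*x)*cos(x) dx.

Use the identity sin(5*x)cos(x) = [sin(6*x) + sin(4*x)]/2.
An antiderivative is F(x) = -3*cos(4*x)/8 - cos(6*x)/4.
Then F(3*pi/10) - F(0) = (1/32 + sqrt(5)/32) - (-5/8) = sqrt(5)/32 + 21/32.

sqrt(5)/32 + 21/32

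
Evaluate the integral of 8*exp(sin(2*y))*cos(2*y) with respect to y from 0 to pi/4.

Let u = sin(2*y), so du = 2*cos(2*y) dy. When y = 0, u = 0; when y = pi/4, u = 1.
The integral becomes 4·∫ exp(u) du from 0 to 1, with antiderivative 4*exp(u).
Back in y: F(y) = 4*exp(sin(2*y)).
Then F(pi/4) - F(0) = (4*E) - (4) = -4 + 4*E.

-4 + 4*E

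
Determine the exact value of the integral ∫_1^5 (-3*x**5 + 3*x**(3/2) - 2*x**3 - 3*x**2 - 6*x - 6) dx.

-41726/5 + 30*sqrt(5)

By the power rule, an antiderivative is F(x) = -x**6/2 + 6*x**(5/2)/5 - x**4/2 - x**3 - 3*x**2 - 6*x.
Then F(5) - F(1) = (-8355 + 30*sqrt(5)) - (-49/5) = -41726/5 + 30*sqrt(5).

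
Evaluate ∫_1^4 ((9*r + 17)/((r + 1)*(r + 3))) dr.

Factor the denominator: r**2 + 4*r + 3 = (r + 3)(r + 1).
Partial fractions: (9*r + 17)/((r + 1)*(r + 3)) = 5/(r + 3) + 4/(r + 1).
An antiderivative is F(r) = 4*log(r + 1) + 5*log(r + 3).
Then F(4) - F(1) = (4*log(5) + 5*log(7)) - (14*log(2)) = -14*log(2) + 4*log(5) + 5*log(7).

-14*log(2) + 4*log(5) + 5*log(7)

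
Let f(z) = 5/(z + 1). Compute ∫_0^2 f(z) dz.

5*log(3)

An antiderivative is F(z) = 5*log(z + 1).
Then F(2) - F(0) = (5*log(3)) - (0) = 5*log(3).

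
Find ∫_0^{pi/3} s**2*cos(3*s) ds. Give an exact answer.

-2*pi/27

Integrate by parts twice (u = s^2, dv = cos(3*s) ds).
An antiderivative is F(s) = s**2*sin(3*s)/3 + 2*s*cos(3*s)/9 - 2*sin(3*s)/27.
Then F(pi/3) - F(0) = (-2*pi/27) - (0) = -2*pi/27.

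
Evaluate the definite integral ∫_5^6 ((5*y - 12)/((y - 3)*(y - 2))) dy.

log(6)

Factor the denominator: y**2 - 5*y + 6 = (y - 2)(y - 3).
Partial fractions: (5*y - 12)/((y - 3)*(y - 2)) = 2/(y - 2) + 3/(y - 3).
An antiderivative is F(y) = 3*log(y - 3) + 2*log(y - 2).
Then F(6) - F(5) = (4*log(2) + 3*log(3)) - (log(72)) = log(6).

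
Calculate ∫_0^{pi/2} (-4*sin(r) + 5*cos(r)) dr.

1

An antiderivative is F(r) = 5*sin(r) + 4*cos(r).
Then F(pi/2) - F(0) = (5) - (4) = 1.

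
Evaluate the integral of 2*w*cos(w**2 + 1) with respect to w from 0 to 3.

-sin(1) + sin(10)

Let u = w**2 + 1, so du = 2*w dw. When w = 0, u = 1; when w = 3, u = 10.
The integral becomes ∫ cos(u) du from 1 to 10, with antiderivative sin(u).
Back in w: F(w) = sin(w**2 + 1).
Then F(3) - F(0) = (sin(10)) - (sin(1)) = -sin(1) + sin(10).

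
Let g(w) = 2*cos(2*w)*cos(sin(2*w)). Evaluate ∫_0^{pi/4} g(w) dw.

Let u = sin(2*w), so du = 2*cos(2*w) dw. When w = 0, u = 0; when w = pi/4, u = 1.
The integral becomes ∫ cos(u) du from 0 to 1, with antiderivative sin(u).
Back in w: F(w) = sin(sin(2*w)).
Then F(pi/4) - F(0) = (sin(1)) - (0) = sin(1).

sin(1)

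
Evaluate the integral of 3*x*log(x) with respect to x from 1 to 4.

-45/4 + 48*log(2)

Integrate by parts once (u = ln x, dv = 3*x dx).
An antiderivative is F(x) = 3*x**2*(2*log(x) - 1)/4.
Then F(4) - F(1) = (-12 + 48*log(2)) - (-3/4) = -45/4 + 48*log(2).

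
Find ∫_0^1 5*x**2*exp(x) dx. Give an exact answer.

Integrate by parts twice (u = x^2, dv = 5*exp(x) dx).
An antiderivative is F(x) = (5*x**2 - 10*x + 10)*exp(x).
Then F(1) - F(0) = (5*E) - (10) = -10 + 5*E.

-10 + 5*E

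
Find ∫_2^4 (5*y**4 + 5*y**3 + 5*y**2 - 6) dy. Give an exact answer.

By the power rule, an antiderivative is F(y) = y**5 + 5*y**4/4 + 5*y**3/3 - 6*y.
Then F(4) - F(2) = (4280/3) - (160/3) = 4120/3.

4120/3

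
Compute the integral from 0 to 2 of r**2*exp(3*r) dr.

Integrate by parts twice (u = r^2, dv = exp(3*r) dr).
An antiderivative is F(r) = (9*r**2 - 6*r + 2)*exp(3*r)/27.
Then F(2) - F(0) = (26*exp(6)/27) - (2/27) = -2/27 + 26*exp(6)/27.

-2/27 + 26*exp(6)/27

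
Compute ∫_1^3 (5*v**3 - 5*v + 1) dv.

82

By the power rule, an antiderivative is F(v) = 5*v**4/4 - 5*v**2/2 + v.
Then F(3) - F(1) = (327/4) - (-1/4) = 82.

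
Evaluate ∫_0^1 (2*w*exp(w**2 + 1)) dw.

Let u = w**2 + 1, so du = 2*w dw. When w = 0, u = 1; when w = 1, u = 2.
The integral becomes ∫ exp(u) du from 1 to 2, with antiderivative exp(u).
Back in w: F(w) = exp(w**2 + 1).
Then F(1) - F(0) = (exp(2)) - (exp(1)) = -exp(1) + exp(2).

-exp(1) + exp(2)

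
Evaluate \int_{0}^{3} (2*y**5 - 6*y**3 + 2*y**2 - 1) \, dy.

273/2

By the power rule, an antiderivative is F(y) = y**6/3 - 3*y**4/2 + 2*y**3/3 - y.
Then F(3) - F(0) = (273/2) - (0) = 273/2.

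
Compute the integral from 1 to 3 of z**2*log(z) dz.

Integrate by parts once (u = ln z, dv = z**2 dz).
An antiderivative is F(z) = z**3*(3*log(z) - 1)/9.
Then F(3) - F(1) = (-3 + 9*log(3)) - (-1/9) = -26/9 + 9*log(3).

-26/9 + 9*log(3)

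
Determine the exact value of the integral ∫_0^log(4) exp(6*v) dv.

Let u = exp(v), so du = exp(v) dv. When v = 0, u = 1; when v = log(4), u = 4.
The integral becomes ∫ u**5 du from 1 to 4, with antiderivative u**6/6.
Back in v: F(v) = exp(6*v)/6.
Then F(log(4)) - F(0) = (2048/3) - (1/6) = 1365/2.

1365/2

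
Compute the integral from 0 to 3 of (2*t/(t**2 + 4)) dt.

log(13/4)

Let u = t**2 + 4, so du = 2*t dt. When t = 0, u = 4; when t = 3, u = 13.
The integral becomes ∫ 1/u du from 4 to 13, with antiderivative log(u).
Back in t: F(t) = log(t**2 + 4).
Then F(3) - F(0) = (log(13)) - (log(4)) = log(13/4).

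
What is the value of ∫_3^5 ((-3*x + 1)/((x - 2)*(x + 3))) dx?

log(3/16)

Factor the denominator: x**2 + x - 6 = (x + 3)(x - 2).
Partial fractions: (-3*x + 1)/((x - 2)*(x + 3)) = -2/(x + 3) - 1/(x - 2).
An antiderivative is F(x) = -log(x - 2) - 2*log(x + 3).
Then F(5) - F(3) = (-6*log(2) - log(3)) - (-log(36)) = log(3/16).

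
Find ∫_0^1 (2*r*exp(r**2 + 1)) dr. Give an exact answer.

Let u = r**2 + 1, so du = 2*r dr. When r = 0, u = 1; when r = 1, u = 2.
The integral becomes ∫ exp(u) du from 1 to 2, with antiderivative exp(u).
Back in r: F(r) = exp(r**2 + 1).
Then F(1) - F(0) = (exp(2)) - (exp(1)) = -exp(1) + exp(2).

-exp(1) + exp(2)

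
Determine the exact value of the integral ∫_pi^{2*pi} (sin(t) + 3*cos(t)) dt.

An antiderivative is F(t) = 3*sin(t) - cos(t).
Then F(2*pi) - F(pi) = (-1) - (1) = -2.

-2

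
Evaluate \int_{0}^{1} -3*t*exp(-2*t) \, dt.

Integrate by parts once (u = t, dv = -3*exp(-2*t) dt).
An antiderivative is F(t) = (6*t + 3)*exp(-2*t)/4.
Then F(1) - F(0) = (9*exp(-2)/4) - (3/4) = -3/4 + 9*exp(-2)/4.

-3/4 + 9*exp(-2)/4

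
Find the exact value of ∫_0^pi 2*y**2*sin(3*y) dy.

-8/27 + 2*pi**2/3

Integrate by parts twice (u = y^2, dv = 2*sin(3*y) dy).
An antiderivative is F(y) = -2*y**2*cos(3*y)/3 + 4*y*sin(3*y)/9 + 4*cos(3*y)/27.
Then F(pi) - F(0) = (-4/27 + 2*pi**2/3) - (4/27) = -8/27 + 2*pi**2/3.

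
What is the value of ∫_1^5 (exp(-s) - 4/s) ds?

An antiderivative is F(s) = -4*log(s) - exp(-s).
Then F(5) - F(1) = (-4*log(5) - exp(-5)) - (-exp(-1)) = -4*log(5) - exp(-5) + exp(-1).

-4*log(5) - exp(-5) + exp(-1)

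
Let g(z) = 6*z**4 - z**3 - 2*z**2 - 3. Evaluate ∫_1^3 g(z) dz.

3706/15

By the power rule, an antiderivative is F(z) = 6*z**5/5 - z**4/4 - 2*z**3/3 - 3*z.
Then F(3) - F(1) = (4887/20) - (-163/60) = 3706/15.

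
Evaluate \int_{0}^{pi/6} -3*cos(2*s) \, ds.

An antiderivative is F(s) = -3*sin(2*s)/2.
Then F(pi/6) - F(0) = (-3*sqrt(3)/4) - (0) = -3*sqrt(3)/4.

-3*sqrt(3)/4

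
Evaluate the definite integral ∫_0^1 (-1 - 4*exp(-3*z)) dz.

-7/3 + 4*exp(-3)/3

An antiderivative is F(z) = -z + 4*exp(-3*z)/3.
Then F(1) - F(0) = (-1 + 4*exp(-3)/3) - (4/3) = -7/3 + 4*exp(-3)/3.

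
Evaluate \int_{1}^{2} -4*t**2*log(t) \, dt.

Integrate by parts once (u = ln t, dv = -4*t**2 dt).
An antiderivative is F(t) = -4*t**3*(3*log(t) - 1)/9.
Then F(2) - F(1) = (32/9 - 32*log(2)/3) - (4/9) = 28/9 - 32*log(2)/3.

28/9 - 32*log(2)/3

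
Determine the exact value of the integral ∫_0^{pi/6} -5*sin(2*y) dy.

-5/4

An antiderivative is F(y) = 5*cos(2*y)/2.
Then F(pi/6) - F(0) = (5/4) - (5/2) = -5/4.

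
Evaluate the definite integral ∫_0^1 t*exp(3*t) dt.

1/9 + 2*exp(3)/9

Integrate by parts once (u = t, dv = exp(3*t) dt).
An antiderivative is F(t) = (3*t - 1)*exp(3*t)/9.
Then F(1) - F(0) = (2*exp(3)/9) - (-1/9) = 1/9 + 2*exp(3)/9.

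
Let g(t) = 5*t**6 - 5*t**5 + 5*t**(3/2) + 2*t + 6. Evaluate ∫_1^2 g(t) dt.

8*sqrt(2) + 633/14

By the power rule, an antiderivative is F(t) = 5*t**7/7 - 5*t**6/6 + 2*t**(5/2) + t**2 + 6*t.
Then F(2) - F(1) = (8*sqrt(2) + 1136/21) - (373/42) = 8*sqrt(2) + 633/14.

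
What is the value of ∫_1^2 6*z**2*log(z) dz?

Integrate by parts once (u = ln z, dv = 6*z**2 dz).
An antiderivative is F(z) = 2*z**3*(3*log(z) - 1)/3.
Then F(2) - F(1) = (-16/3 + 16*log(2)) - (-2/3) = -14/3 + 16*log(2).

-14/3 + 16*log(2)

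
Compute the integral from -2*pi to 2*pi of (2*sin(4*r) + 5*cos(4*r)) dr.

0

An antiderivative is F(r) = 5*sin(4*r)/4 - cos(4*r)/2.
Then F(2*pi) - F(-2*pi) = (-1/2) - (-1/2) = 0.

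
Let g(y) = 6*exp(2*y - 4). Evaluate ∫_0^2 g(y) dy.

Let u = 2*y - 4, so du = 2 dy. When y = 0, u = -4; when y = 2, u = 0.
The integral becomes 3·∫ exp(u) du from -4 to 0, with antiderivative 3*exp(u).
Back in y: F(y) = 3*exp(2*y - 4).
Then F(2) - F(0) = (3) - (3*exp(-4)) = 3 - 3*exp(-4).

3 - 3*exp(-4)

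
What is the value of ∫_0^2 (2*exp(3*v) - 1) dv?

An antiderivative is F(v) = 2*exp(3*v)/3 - v.
Then F(2) - F(0) = (-2 + 2*exp(6)/3) - (2/3) = -8/3 + 2*exp(6)/3.

-8/3 + 2*exp(6)/3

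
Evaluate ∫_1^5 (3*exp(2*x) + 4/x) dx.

-3*exp(2)/2 + 4*log(5) + 3*exp(10)/2

An antiderivative is F(x) = 3*exp(2*x)/2 + 4*log(x).
Then F(5) - F(1) = (4*log(5) + 3*exp(10)/2) - (3*exp(2)/2) = -3*exp(2)/2 + 4*log(5) + 3*exp(10)/2.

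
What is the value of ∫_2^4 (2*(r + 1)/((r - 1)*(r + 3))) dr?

Factor the denominator: r**2 + 2*r - 3 = (r + 3)(r - 1).
Partial fractions: 2*(r + 1)/((r - 1)*(r + 3)) = 1/(r + 3) + 1/(r - 1).
An antiderivative is F(r) = log(r - 1) + log(r + 3).
Then F(4) - F(2) = (log(21)) - (log(5)) = log(21/5).

log(21/5)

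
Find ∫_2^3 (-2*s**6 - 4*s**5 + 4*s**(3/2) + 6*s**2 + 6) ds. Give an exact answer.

By the power rule, an antiderivative is F(s) = -2*s**7/7 - 2*s**6/3 + 8*s**(5/2)/5 + 2*s**3 + 6*s.
Then F(3) - F(2) = (-7272/7 + 72*sqrt(3)/5) - (-1076/21 + 32*sqrt(2)/5) = -20740/21 - 32*sqrt(2)/5 + 72*sqrt(3)/5.

-20740/21 - 32*sqrt(2)/5 + 72*sqrt(3)/5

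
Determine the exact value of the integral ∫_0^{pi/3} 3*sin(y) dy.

An antiderivative is F(y) = -3*cos(y).
Then F(pi/3) - F(0) = (-3/2) - (-3) = 3/2.

3/2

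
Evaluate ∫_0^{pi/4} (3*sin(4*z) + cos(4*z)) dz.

An antiderivative is F(z) = sin(4*z)/4 - 3*cos(4*z)/4.
Then F(pi/4) - F(0) = (3/4) - (-3/4) = 3/2.

3/2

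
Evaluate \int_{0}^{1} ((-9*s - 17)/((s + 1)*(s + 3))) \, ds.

-14*log(2) + 5*log(3)

Factor the denominator: s**2 + 4*s + 3 = (s + 3)(s + 1).
Partial fractions: (-9*s - 17)/((s + 1)*(s + 3)) = -5/(s + 3) - 4/(s + 1).
An antiderivative is F(s) = -4*log(s + 1) - 5*log(s + 3).
Then F(1) - F(0) = (-14*log(2)) - (-5*log(3)) = -14*log(2) + 5*log(3).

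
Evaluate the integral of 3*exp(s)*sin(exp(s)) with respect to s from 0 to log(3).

Let u = exp(s), so du = exp(s) ds. When s = 0, u = 1; when s = log(3), u = 3.
The integral becomes 3·∫ sin(u) du from 1 to 3, with antiderivative -3*cos(u).
Back in s: F(s) = -3*cos(exp(s)).
Then F(log(3)) - F(0) = (-3*cos(3)) - (-3*cos(1)) = 3*cos(1) - 3*cos(3).

3*cos(1) - 3*cos(3)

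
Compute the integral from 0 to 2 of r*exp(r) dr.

Integrate by parts once (u = r, dv = exp(r) dr).
An antiderivative is F(r) = (r - 1)*exp(r).
Then F(2) - F(0) = (exp(2)) - (-1) = 1 + exp(2).

1 + exp(2)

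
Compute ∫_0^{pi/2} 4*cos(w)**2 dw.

pi

Use the identity cos^2(w) = (1 + cos(2*w))/2.
An antiderivative is F(w) = 2*w + sin(2*w).
Then F(pi/2) - F(0) = (pi) - (0) = pi.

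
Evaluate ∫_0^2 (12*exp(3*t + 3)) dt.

Let u = 3*t + 3, so du = 3 dt. When t = 0, u = 3; when t = 2, u = 9.
The integral becomes 4·∫ exp(u) du from 3 to 9, with antiderivative 4*exp(u).
Back in t: F(t) = 4*exp(3*t + 3).
Then F(2) - F(0) = (4*exp(9)) - (4*exp(3)) = -4*(1 - exp(6))*exp(3).

-4*(1 - exp(6))*exp(3)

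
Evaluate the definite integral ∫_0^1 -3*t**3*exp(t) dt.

Integrate by parts 3 times (u = t^3, dv = -3*exp(t) dt).
An antiderivative is F(t) = (-3*t**3 + 9*t**2 - 18*t + 18)*exp(t).
Then F(1) - F(0) = (6*E) - (18) = -18 + 6*E.

-18 + 6*E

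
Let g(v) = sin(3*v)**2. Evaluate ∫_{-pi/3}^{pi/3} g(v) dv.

pi/3

Use the identity sin^2(3*v) = (1 - cos(6*v))/2.
An antiderivative is F(v) = v/2 - sin(6*v)/12.
Then F(pi/3) - F(-pi/3) = (pi/6) - (-pi/6) = pi/3.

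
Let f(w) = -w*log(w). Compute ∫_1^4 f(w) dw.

15/4 - 16*log(2)

Integrate by parts once (u = ln w, dv = -w dw).
An antiderivative is F(w) = -w**2*(2*log(w) - 1)/4.
Then F(4) - F(1) = (4 - 16*log(2)) - (1/4) = 15/4 - 16*log(2).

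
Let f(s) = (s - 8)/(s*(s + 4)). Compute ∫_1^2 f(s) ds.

Factor the denominator: s**2 + 4*s = (s + 4)s.
Partial fractions: (s - 8)/(s*(s + 4)) = 3/(s + 4) - 2/s.
An antiderivative is F(s) = -2*log(s) + 3*log(s + 4).
Then F(2) - F(1) = (log(54)) - (3*log(5)) = -3*log(5) + log(2) + 3*log(3).

-3*log(5) + log(2) + 3*log(3)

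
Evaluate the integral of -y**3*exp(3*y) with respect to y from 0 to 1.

-4*exp(3)/27 - 2/27

Integrate by parts 3 times (u = y^3, dv = -exp(3*y) dy).
An antiderivative is F(y) = (-9*y**3 + 9*y**2 - 6*y + 2)*exp(3*y)/27.
Then F(1) - F(0) = (-4*exp(3)/27) - (2/27) = -4*exp(3)/27 - 2/27.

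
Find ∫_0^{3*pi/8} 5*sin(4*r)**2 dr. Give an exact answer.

Use the identity sin^2(4*r) = (1 - cos(8*r))/2.
An antiderivative is F(r) = 5*r/2 - 5*sin(8*r)/16.
Then F(3*pi/8) - F(0) = (15*pi/16) - (0) = 15*pi/16.

15*pi/16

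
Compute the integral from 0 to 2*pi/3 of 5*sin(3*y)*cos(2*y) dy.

Use the identity sin(3*y)cos(2*y) = [sin(5*y) + sin(y)]/2.
An antiderivative is F(y) = -5*cos(y)/2 - cos(5*y)/2.
Then F(2*pi/3) - F(0) = (3/2) - (-3) = 9/2.

9/2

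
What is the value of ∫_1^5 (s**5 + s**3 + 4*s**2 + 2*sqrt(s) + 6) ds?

20*sqrt(5)/3 + 2948

By the power rule, an antiderivative is F(s) = s**6/6 + s**4/4 + 4*s**(3/2)/3 + 4*s**3/3 + 6*s.
Then F(5) - F(1) = (20*sqrt(5)/3 + 35485/12) - (109/12) = 20*sqrt(5)/3 + 2948.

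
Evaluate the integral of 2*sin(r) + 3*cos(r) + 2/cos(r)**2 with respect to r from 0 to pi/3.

An antiderivative is F(r) = 3*sin(r) - 2*cos(r) + 2*tan(r).
Then F(pi/3) - F(0) = (-1 + 7*sqrt(3)/2) - (-2) = 1 + 7*sqrt(3)/2.

1 + 7*sqrt(3)/2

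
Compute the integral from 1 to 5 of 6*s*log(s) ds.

-36 + 75*log(5)

Integrate by parts once (u = ln s, dv = 6*s ds).
An antiderivative is F(s) = 3*s**2*(2*log(s) - 1)/2.
Then F(5) - F(1) = (-75/2 + 75*log(5)) - (-3/2) = -36 + 75*log(5).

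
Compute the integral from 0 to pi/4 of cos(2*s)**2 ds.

pi/8

Use the identity cos^2(2*s) = (1 + cos(4*s))/2.
An antiderivative is F(s) = s/2 + sin(4*s)/8.
Then F(pi/4) - F(0) = (pi/8) - (0) = pi/8.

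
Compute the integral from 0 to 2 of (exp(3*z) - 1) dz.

-7/3 + exp(6)/3

An antiderivative is F(z) = exp(3*z)/3 - z.
Then F(2) - F(0) = (-2 + exp(6)/3) - (1/3) = -7/3 + exp(6)/3.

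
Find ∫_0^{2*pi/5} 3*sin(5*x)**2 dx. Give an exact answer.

Use the identity sin^2(5*x) = (1 - cos(10*x))/2.
An antiderivative is F(x) = 3*x/2 - 3*sin(10*x)/20.
Then F(2*pi/5) - F(0) = (3*pi/5) - (0) = 3*pi/5.

3*pi/5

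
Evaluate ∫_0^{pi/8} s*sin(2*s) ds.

sqrt(2)*(4 - pi)/32

Integrate by parts once (u = s, dv = sin(2*s) ds).
An antiderivative is F(s) = -s*cos(2*s)/2 + sin(2*s)/4.
Then F(pi/8) - F(0) = (sqrt(2)*(4 - pi)/32) - (0) = sqrt(2)*(4 - pi)/32.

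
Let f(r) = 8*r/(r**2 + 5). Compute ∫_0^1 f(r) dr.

Let u = r**2 + 5, so du = 2*r dr. When r = 0, u = 5; when r = 1, u = 6.
The integral becomes 4·∫ 1/u du from 5 to 6, with antiderivative 4*log(u).
Back in r: F(r) = 4*log(r**2 + 5).
Then F(1) - F(0) = (4*log(2) + 4*log(3)) - (4*log(5)) = -4*log(5) + 4*log(2) + 4*log(3).

-4*log(5) + 4*log(2) + 4*log(3)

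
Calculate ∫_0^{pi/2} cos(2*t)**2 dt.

Use the identity cos^2(2*t) = (1 + cos(4*t))/2.
An antiderivative is F(t) = t/2 + sin(4*t)/8.
Then F(pi/2) - F(0) = (pi/4) - (0) = pi/4.

pi/4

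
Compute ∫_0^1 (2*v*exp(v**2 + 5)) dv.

-exp(5) + exp(6)

Let u = v**2 + 5, so du = 2*v dv. When v = 0, u = 5; when v = 1, u = 6.
The integral becomes ∫ exp(u) du from 5 to 6, with antiderivative exp(u).
Back in v: F(v) = exp(v**2 + 5).
Then F(1) - F(0) = (exp(6)) - (exp(5)) = -exp(5) + exp(6).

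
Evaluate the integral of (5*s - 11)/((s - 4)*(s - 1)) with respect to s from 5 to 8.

Factor the denominator: s**2 - 5*s + 4 = (s - 1)(s - 4).
Partial fractions: (5*s - 11)/((s - 4)*(s - 1)) = 2/(s - 1) + 3/(s - 4).
An antiderivative is F(s) = 3*log(s - 4) + 2*log(s - 1).
Then F(8) - F(5) = (2*log(7) + 6*log(2)) - (log(16)) = 2*log(2) + 2*log(7).

2*log(2) + 2*log(7)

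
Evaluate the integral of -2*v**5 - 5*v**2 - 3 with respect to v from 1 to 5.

-16280/3

By the power rule, an antiderivative is F(v) = -v**6/3 - 5*v**3/3 - 3*v.
Then F(5) - F(1) = (-16295/3) - (-5) = -16280/3.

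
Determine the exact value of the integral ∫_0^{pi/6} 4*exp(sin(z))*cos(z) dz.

Let u = sin(z), so du = cos(z) dz. When z = 0, u = 0; when z = pi/6, u = 1/2.
The integral becomes 4·∫ exp(u) du from 0 to 1/2, with antiderivative 4*exp(u).
Back in z: F(z) = 4*exp(sin(z)).
Then F(pi/6) - F(0) = (4*exp(1/2)) - (4) = -4 + 4*exp(1/2).

-4 + 4*exp(1/2)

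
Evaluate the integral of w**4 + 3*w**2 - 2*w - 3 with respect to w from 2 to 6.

By the power rule, an antiderivative is F(w) = w**5/5 + w**3 - w**2 - 3*w.
Then F(6) - F(2) = (8586/5) - (22/5) = 8564/5.

8564/5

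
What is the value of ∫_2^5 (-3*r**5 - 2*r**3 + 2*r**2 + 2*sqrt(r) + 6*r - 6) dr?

By the power rule, an antiderivative is F(r) = -r**6/2 - r**4/2 + 4*r**(3/2)/3 + 2*r**3/3 + 3*r**2 - 6*r.
Then F(5) - F(2) = (-23990/3 + 20*sqrt(5)/3) - (-104/3 + 8*sqrt(2)/3) = -7962 - 8*sqrt(2)/3 + 20*sqrt(5)/3.

-7962 - 8*sqrt(2)/3 + 20*sqrt(5)/3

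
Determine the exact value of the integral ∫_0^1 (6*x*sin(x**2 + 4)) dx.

3*cos(4) - 3*cos(5)

Let u = x**2 + 4, so du = 2*x dx. When x = 0, u = 4; when x = 1, u = 5.
The integral becomes 3·∫ sin(u) du from 4 to 5, with antiderivative -3*cos(u).
Back in x: F(x) = -3*cos(x**2 + 4).
Then F(1) - F(0) = (-3*cos(5)) - (-3*cos(4)) = 3*cos(4) - 3*cos(5).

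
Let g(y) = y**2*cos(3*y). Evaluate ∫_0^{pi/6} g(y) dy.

Integrate by parts twice (u = y^2, dv = cos(3*y) dy).
An antiderivative is F(y) = y**2*sin(3*y)/3 + 2*y*cos(3*y)/9 - 2*sin(3*y)/27.
Then F(pi/6) - F(0) = (-2/27 + pi**2/108) - (0) = -2/27 + pi**2/108.

-2/27 + pi**2/108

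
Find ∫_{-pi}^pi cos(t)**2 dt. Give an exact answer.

Use the identity cos^2(t) = (1 + cos(2*t))/2.
An antiderivative is F(t) = t/2 + sin(2*t)/4.
Then F(pi) - F(-pi) = (pi/2) - (-pi/2) = pi.

pi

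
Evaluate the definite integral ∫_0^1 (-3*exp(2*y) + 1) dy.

5/2 - 3*exp(2)/2

An antiderivative is F(y) = -3*exp(2*y)/2 + y.
Then F(1) - F(0) = (1 - 3*exp(2)/2) - (-3/2) = 5/2 - 3*exp(2)/2.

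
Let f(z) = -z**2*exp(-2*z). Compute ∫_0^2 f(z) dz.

Integrate by parts twice (u = z^2, dv = -exp(-2*z) dz).
An antiderivative is F(z) = (2*z**2 + 2*z + 1)*exp(-2*z)/4.
Then F(2) - F(0) = (13*exp(-4)/4) - (1/4) = (13 - exp(4))*exp(-4)/4.

(13 - exp(4))*exp(-4)/4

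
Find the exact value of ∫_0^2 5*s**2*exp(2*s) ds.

Integrate by parts twice (u = s^2, dv = 5*exp(2*s) ds).
An antiderivative is F(s) = (10*s**2 - 10*s + 5)*exp(2*s)/4.
Then F(2) - F(0) = (25*exp(4)/4) - (5/4) = -5/4 + 25*exp(4)/4.

-5/4 + 25*exp(4)/4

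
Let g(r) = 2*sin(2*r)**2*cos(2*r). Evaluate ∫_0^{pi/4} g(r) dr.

1/3

Let u = sin(2*r), so du = 2*cos(2*r) dr. When r = 0, u = 0; when r = pi/4, u = 1.
The integral becomes ∫ u**2 du from 0 to 1, with antiderivative u**3/3.
Back in r: F(r) = sin(2*r)**3/3.
Then F(pi/4) - F(0) = (1/3) - (0) = 1/3.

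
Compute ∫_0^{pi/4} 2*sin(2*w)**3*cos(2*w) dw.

Let u = sin(2*w), so du = 2*cos(2*w) dw. When w = 0, u = 0; when w = pi/4, u = 1.
The integral becomes ∫ u**3 du from 0 to 1, with antiderivative u**4/4.
Back in w: F(w) = sin(2*w)**4/4.
Then F(pi/4) - F(0) = (1/4) - (0) = 1/4.

1/4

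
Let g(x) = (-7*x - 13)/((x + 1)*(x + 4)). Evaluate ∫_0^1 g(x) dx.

-5*log(5) + 8*log(2)

Factor the denominator: x**2 + 5*x + 4 = (x + 4)(x + 1).
Partial fractions: (-7*x - 13)/((x + 1)*(x + 4)) = -5/(x + 4) - 2/(x + 1).
An antiderivative is F(x) = -2*log(x + 1) - 5*log(x + 4).
Then F(1) - F(0) = (-5*log(5) - 2*log(2)) - (-10*log(2)) = -5*log(5) + 8*log(2).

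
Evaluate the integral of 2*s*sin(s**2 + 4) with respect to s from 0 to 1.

Let u = s**2 + 4, so du = 2*s ds. When s = 0, u = 4; when s = 1, u = 5.
The integral becomes ∫ sin(u) du from 4 to 5, with antiderivative -cos(u).
Back in s: F(s) = -cos(s**2 + 4).
Then F(1) - F(0) = (-cos(5)) - (-cos(4)) = cos(4) - cos(5).

cos(4) - cos(5)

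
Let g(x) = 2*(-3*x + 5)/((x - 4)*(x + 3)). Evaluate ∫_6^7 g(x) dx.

-4*log(5) - 2*log(2) + 6*log(3)

Factor the denominator: x**2 - x - 12 = (x + 3)(x - 4).
Partial fractions: 2*(-3*x + 5)/((x - 4)*(x + 3)) = -4/(x + 3) - 2/(x - 4).
An antiderivative is F(x) = -2*log(x - 4) - 4*log(x + 3).
Then F(7) - F(6) = (-4*log(5) - 4*log(2) - 2*log(3)) - (-8*log(3) - 2*log(2)) = -4*log(5) - 2*log(2) + 6*log(3).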